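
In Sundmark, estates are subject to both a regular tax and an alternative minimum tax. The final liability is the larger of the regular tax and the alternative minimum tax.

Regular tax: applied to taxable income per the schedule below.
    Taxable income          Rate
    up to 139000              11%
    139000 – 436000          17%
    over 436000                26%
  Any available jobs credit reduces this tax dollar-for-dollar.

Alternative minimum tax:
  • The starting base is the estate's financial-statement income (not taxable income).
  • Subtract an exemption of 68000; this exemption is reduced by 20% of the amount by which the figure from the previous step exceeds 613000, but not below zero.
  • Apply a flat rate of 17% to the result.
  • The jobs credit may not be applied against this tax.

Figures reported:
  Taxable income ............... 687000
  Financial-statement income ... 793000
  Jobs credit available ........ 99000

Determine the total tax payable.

129370

Regular tax:
  139000 × 11% = 15290
  297000 × 17% = 50490
  251000 × 26% = 65260
  → 131040
  Less jobs credit 99000 → 32040

Alternative minimum tax:
  Base (financial-statement income): 793000
  Exemption: 68000 − 20% × (793000 − 613000) = 68000 − 36000 = 32000
  Base: 793000 − 32000 = 761000
  761000 × 17% = 129370

129370 > 32040, so the alternative minimum tax is the binding amount.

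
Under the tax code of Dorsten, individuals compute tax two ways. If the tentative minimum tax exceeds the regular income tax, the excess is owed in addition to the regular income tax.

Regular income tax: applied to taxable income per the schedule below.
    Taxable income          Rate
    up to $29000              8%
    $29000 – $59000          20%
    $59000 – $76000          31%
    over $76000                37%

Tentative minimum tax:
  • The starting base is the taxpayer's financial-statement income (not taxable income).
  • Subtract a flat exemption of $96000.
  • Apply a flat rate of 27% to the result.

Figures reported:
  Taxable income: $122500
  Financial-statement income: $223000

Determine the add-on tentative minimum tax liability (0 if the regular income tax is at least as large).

$3495

Regular income tax:
  $29000 × 8% = $2320
  $30000 × 20% = $6000
  $17000 × 31% = $5270
  $46500 × 37% = $17205
  → $30795

Tentative minimum tax:
  Base (financial-statement income): $223000
  Less exemption $96000 → base $127000
  $127000 × 27% = $34290

Excess of tentative minimum tax over regular income tax: $34290 − $30795 = $3495.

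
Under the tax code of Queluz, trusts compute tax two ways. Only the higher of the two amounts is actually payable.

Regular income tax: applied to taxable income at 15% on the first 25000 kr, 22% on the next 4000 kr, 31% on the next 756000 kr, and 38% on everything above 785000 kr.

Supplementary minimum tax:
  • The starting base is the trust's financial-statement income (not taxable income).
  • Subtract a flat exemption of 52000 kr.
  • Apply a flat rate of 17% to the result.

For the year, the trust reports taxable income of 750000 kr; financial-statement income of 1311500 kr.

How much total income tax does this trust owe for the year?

228140 kr

Supplementary minimum tax:
  Base (financial-statement income): 1311500 kr
  Less exemption 52000 kr → base 1259500 kr
  1259500 kr × 17% = 214115 kr

Regular income tax:
  25000 kr × 15% = 3750 kr
  4000 kr × 22% = 880 kr
  721000 kr × 31% = 223510 kr
  → 228140 kr

228140 kr > 214115 kr, so the regular income tax governs.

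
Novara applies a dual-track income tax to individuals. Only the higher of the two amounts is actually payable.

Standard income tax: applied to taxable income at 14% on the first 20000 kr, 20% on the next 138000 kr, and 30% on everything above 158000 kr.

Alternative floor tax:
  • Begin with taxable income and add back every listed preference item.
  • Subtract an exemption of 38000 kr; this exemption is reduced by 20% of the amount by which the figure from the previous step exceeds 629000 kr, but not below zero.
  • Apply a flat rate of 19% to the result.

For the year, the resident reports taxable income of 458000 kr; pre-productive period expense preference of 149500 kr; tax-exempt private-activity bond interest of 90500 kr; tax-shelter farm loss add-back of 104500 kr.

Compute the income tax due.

151848 kr

Alternative floor tax:
  Adjusted income: 458000 kr + 149500 kr + 90500 kr + 104500 kr = 802500 kr
  Exemption: 38000 kr − 20% × (802500 kr − 629000 kr) = 38000 kr − 34700 kr = 3300 kr
  Base: 802500 kr − 3300 kr = 799200 kr
  799200 kr × 19% = 151848 kr

Standard income tax:
  20000 kr × 14% = 2800 kr
  138000 kr × 20% = 27600 kr
  300000 kr × 30% = 90000 kr
  → 120400 kr

151848 kr > 120400 kr, so the alternative floor tax is the binding amount.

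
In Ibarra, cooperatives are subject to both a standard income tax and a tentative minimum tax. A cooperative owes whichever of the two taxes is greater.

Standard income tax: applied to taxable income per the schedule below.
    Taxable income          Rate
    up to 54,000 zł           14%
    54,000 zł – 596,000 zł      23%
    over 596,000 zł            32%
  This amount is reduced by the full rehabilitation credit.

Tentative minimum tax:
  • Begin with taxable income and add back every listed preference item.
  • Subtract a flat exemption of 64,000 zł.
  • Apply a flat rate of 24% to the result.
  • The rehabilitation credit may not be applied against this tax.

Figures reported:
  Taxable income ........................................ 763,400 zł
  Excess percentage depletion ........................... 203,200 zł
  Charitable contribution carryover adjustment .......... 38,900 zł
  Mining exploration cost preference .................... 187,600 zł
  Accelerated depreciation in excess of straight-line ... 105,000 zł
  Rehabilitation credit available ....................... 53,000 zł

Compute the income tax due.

Standard income tax:
  54,000 zł × 14% = 7,560 zł
  542,000 zł × 23% = 124,660 zł
  167,400 zł × 32% = 53,568 zł
  → 185,788 zł
  Less rehabilitation credit 53,000 zł → 132,788 zł

Tentative minimum tax:
  Adjusted income: 763,400 zł + 203,200 zł + 38,900 zł + 187,600 zł + 105,000 zł = 1,298,100 zł
  Less exemption 64,000 zł → base 1,234,100 zł
  1,234,100 zł × 24% = 296,184 zł

296,184 zł > 132,788 zł, so the tentative minimum tax is the binding amount.

296,184 zł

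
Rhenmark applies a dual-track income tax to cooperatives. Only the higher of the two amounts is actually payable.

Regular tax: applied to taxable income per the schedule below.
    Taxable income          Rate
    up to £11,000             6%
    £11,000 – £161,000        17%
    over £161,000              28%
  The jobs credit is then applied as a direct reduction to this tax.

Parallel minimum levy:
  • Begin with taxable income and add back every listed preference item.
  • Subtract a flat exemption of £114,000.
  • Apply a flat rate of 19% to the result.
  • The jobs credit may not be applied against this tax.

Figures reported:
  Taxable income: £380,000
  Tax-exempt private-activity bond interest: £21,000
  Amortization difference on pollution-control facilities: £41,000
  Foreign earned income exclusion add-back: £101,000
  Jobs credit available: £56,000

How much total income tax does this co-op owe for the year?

Parallel minimum levy:
  Adjusted income: £380,000 + £21,000 + £41,000 + £101,000 = £543,000
  Less exemption £114,000 → base £429,000
  £429,000 × 19% = £81,510

Regular tax:
  £11,000 × 6% = £660
  £150,000 × 17% = £25,500
  £219,000 × 28% = £61,320
  → £87,480
  Less jobs credit £56,000 → £31,480

£81,510 > £31,480, so the parallel minimum levy is the binding amount.

£81,510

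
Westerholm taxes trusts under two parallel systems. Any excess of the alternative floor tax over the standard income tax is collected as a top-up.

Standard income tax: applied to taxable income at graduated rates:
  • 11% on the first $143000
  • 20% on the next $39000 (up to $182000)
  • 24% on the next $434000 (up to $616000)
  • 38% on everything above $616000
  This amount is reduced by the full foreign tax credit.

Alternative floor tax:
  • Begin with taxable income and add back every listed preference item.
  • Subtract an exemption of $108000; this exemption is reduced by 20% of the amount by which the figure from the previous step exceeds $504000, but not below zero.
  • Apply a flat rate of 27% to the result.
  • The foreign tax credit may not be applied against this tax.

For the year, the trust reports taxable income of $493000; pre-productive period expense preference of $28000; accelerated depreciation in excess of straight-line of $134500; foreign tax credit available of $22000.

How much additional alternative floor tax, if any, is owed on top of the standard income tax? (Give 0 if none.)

$79836

Standard income tax:
  $143000 × 11% = $15730
  $39000 × 20% = $7800
  $311000 × 24% = $74640
  → $98170
  Less foreign tax credit $22000 → $76170

Alternative floor tax:
  Adjusted income: $493000 + $28000 + $134500 = $655500
  Exemption: $108000 − 20% × ($655500 − $504000) = $108000 − $30300 = $77700
  Base: $655500 − $77700 = $577800
  $577800 × 27% = $156006

Excess of alternative floor tax over standard income tax: $156006 − $76170 = $79836.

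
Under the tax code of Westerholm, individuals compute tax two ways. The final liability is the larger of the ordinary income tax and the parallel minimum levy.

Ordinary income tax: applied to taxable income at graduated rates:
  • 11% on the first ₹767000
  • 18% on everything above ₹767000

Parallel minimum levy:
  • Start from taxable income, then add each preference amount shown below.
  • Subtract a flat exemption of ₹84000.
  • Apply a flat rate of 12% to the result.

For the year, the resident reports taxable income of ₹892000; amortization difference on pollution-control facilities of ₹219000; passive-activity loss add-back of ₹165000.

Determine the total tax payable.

₹143040

Parallel minimum levy:
  Adjusted income: ₹892000 + ₹219000 + ₹165000 = ₹1276000
  Less exemption ₹84000 → base ₹1192000
  ₹1192000 × 12% = ₹143040

Ordinary income tax:
  ₹767000 × 11% = ₹84370
  ₹125000 × 18% = ₹22500
  → ₹106870

₹143040 > ₹106870, so the parallel minimum levy is the binding amount.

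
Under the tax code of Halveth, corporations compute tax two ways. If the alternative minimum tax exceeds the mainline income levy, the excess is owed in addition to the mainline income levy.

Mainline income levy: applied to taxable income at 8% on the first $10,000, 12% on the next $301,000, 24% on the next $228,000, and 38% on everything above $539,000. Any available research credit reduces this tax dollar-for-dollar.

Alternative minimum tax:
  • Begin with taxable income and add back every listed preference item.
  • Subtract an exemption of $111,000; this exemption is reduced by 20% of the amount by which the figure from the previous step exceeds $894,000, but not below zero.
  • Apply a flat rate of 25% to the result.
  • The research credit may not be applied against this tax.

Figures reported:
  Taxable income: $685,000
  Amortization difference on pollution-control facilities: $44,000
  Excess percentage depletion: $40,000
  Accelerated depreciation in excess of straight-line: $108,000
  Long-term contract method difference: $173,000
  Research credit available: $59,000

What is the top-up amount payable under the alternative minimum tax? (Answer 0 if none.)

$154,430

Mainline income levy:
  $10,000 × 8% = $800
  $301,000 × 12% = $36,120
  $228,000 × 24% = $54,720
  $146,000 × 38% = $55,480
  → $147,120
  Less research credit $59,000 → $88,120

Alternative minimum tax:
  Adjusted income: $685,000 + $44,000 + $40,000 + $108,000 + $173,000 = $1,050,000
  Exemption: $111,000 − 20% × ($1,050,000 − $894,000) = $111,000 − $31,200 = $79,800
  Base: $1,050,000 − $79,800 = $970,200
  $970,200 × 25% = $242,550

Excess of alternative minimum tax over mainline income levy: $242,550 − $88,120 = $154,430.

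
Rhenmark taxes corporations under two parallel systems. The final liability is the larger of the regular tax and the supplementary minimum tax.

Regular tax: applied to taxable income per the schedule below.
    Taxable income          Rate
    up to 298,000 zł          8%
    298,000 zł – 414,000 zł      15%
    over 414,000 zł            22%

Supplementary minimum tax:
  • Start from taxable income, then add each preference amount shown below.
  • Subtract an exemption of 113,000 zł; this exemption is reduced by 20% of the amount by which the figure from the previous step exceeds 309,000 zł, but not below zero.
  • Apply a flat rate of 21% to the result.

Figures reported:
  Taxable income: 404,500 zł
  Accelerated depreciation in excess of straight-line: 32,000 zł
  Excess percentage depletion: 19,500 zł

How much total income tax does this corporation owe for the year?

Regular tax:
  298,000 zł × 8% = 23,840 zł
  106,500 zł × 15% = 15,975 zł
  → 39,815 zł

Supplementary minimum tax:
  Adjusted income: 404,500 zł + 32,000 zł + 19,500 zł = 456,000 zł
  Exemption: 113,000 zł − 20% × (456,000 zł − 309,000 zł) = 113,000 zł − 29,400 zł = 83,600 zł
  Base: 456,000 zł − 83,600 zł = 372,400 zł
  372,400 zł × 21% = 78,204 zł

78,204 zł > 39,815 zł, so the supplementary minimum tax is the binding amount.

78,204 zł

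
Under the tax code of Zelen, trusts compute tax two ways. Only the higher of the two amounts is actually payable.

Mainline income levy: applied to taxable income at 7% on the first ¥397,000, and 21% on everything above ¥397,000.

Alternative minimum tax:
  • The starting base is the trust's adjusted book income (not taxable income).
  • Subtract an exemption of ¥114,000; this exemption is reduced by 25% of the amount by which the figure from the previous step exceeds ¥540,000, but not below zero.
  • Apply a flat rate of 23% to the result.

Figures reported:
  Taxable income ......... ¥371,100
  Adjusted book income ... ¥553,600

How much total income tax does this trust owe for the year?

¥101,890

Alternative minimum tax:
  Base (adjusted book income): ¥553,600
  Exemption: ¥114,000 − 25% × (¥553,600 − ¥540,000) = ¥114,000 − ¥3,400 = ¥110,600
  Base: ¥553,600 − ¥110,600 = ¥443,000
  ¥443,000 × 23% = ¥101,890

Mainline income levy:
  ¥371,100 × 7% = ¥25,977

¥101,890 > ¥25,977, so the alternative minimum tax is the binding amount.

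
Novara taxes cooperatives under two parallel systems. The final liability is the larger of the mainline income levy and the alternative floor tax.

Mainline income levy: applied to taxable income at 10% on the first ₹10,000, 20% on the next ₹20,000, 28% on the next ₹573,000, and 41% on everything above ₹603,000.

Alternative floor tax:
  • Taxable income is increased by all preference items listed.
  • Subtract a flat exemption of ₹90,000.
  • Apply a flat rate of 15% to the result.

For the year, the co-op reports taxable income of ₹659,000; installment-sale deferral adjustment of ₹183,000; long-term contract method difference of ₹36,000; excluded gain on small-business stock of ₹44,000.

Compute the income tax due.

Mainline income levy:
  ₹10,000 × 10% = ₹1,000
  ₹20,000 × 20% = ₹4,000
  ₹573,000 × 28% = ₹160,440
  ₹56,000 × 41% = ₹22,960
  → ₹188,400

Alternative floor tax:
  Adjusted income: ₹659,000 + ₹183,000 + ₹36,000 + ₹44,000 = ₹922,000
  Less exemption ₹90,000 → base ₹832,000
  ₹832,000 × 15% = ₹124,800

₹188,400 > ₹124,800, so the mainline income levy governs.

₹188,400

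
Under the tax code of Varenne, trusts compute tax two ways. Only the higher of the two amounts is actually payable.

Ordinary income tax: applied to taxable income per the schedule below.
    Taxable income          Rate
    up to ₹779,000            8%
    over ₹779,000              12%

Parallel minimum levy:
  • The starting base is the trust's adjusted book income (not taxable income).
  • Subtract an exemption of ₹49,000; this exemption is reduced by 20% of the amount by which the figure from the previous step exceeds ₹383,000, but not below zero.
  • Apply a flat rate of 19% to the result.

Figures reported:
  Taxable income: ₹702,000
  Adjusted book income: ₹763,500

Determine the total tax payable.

Parallel minimum levy:
  Base (adjusted book income): ₹763,500
  Exemption: 20% × (₹763,500 − ₹383,000) = ₹76,100 ≥ ₹49,000, so the exemption is fully phased out
  Base: ₹763,500 − ₹0 = ₹763,500
  ₹763,500 × 19% = ₹145,065

Ordinary income tax:
  ₹702,000 × 8% = ₹56,160

₹145,065 > ₹56,160, so the parallel minimum levy is the binding amount.

₹145,065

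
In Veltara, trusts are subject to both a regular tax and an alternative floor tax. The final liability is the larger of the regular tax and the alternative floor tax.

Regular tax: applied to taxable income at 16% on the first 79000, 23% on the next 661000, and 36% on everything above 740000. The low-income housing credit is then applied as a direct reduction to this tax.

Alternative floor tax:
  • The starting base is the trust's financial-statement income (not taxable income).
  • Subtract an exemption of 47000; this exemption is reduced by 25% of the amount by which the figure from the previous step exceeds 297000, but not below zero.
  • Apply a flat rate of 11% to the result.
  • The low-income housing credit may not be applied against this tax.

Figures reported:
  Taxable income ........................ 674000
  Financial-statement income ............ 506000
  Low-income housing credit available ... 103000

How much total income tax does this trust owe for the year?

55660

Alternative floor tax:
  Base (financial-statement income): 506000
  Exemption: 25% × (506000 − 297000) = 52250 ≥ 47000, so the exemption is fully phased out
  Base: 506000 − 0 = 506000
  506000 × 11% = 55660

Regular tax:
  79000 × 16% = 12640
  595000 × 23% = 136850
  → 149490
  Less low-income housing credit 103000 → 46490

55660 > 46490, so the alternative floor tax is the binding amount.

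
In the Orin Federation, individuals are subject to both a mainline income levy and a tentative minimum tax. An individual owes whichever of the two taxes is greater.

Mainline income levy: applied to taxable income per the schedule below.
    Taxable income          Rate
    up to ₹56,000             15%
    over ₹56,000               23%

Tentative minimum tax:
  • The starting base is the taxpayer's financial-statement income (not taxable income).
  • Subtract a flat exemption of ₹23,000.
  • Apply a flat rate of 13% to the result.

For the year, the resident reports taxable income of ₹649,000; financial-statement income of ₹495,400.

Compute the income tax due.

₹144,790

Mainline income levy:
  ₹56,000 × 15% = ₹8,400
  ₹593,000 × 23% = ₹136,390
  → ₹144,790

Tentative minimum tax:
  Base (financial-statement income): ₹495,400
  Less exemption ₹23,000 → base ₹472,400
  ₹472,400 × 13% = ₹61,412

₹144,790 > ₹61,412, so the mainline income levy governs.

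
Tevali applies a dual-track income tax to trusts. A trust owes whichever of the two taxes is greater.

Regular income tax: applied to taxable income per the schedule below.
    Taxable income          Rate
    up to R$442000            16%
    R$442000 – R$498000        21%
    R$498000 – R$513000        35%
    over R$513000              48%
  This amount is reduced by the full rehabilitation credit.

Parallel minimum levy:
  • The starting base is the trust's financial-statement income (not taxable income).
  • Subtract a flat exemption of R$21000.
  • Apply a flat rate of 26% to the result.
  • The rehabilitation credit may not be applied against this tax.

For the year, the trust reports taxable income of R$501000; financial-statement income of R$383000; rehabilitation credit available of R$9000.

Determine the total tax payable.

R$94120

Parallel minimum levy:
  Base (financial-statement income): R$383000
  Less exemption R$21000 → base R$362000
  R$362000 × 26% = R$94120

Regular income tax:
  R$442000 × 16% = R$70720
  R$56000 × 21% = R$11760
  R$3000 × 35% = R$1050
  → R$83530
  Less rehabilitation credit R$9000 → R$74530

R$94120 > R$74530, so the parallel minimum levy is the binding amount.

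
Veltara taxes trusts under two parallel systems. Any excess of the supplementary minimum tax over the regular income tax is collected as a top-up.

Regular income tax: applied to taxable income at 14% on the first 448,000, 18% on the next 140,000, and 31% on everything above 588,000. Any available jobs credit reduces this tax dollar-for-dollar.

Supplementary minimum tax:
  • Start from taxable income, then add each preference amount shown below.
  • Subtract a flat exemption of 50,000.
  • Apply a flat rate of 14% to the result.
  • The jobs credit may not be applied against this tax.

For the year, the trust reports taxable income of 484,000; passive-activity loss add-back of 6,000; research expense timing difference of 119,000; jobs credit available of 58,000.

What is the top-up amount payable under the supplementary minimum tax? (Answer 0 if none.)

Regular income tax:
  448,000 × 14% = 62,720
  36,000 × 18% = 6,480
  → 69,200
  Less jobs credit 58,000 → 11,200

Supplementary minimum tax:
  Adjusted income: 484,000 + 6,000 + 119,000 = 609,000
  Less exemption 50,000 → base 559,000
  559,000 × 14% = 78,260

Excess of supplementary minimum tax over regular income tax: 78,260 − 11,200 = 67,060.

67,060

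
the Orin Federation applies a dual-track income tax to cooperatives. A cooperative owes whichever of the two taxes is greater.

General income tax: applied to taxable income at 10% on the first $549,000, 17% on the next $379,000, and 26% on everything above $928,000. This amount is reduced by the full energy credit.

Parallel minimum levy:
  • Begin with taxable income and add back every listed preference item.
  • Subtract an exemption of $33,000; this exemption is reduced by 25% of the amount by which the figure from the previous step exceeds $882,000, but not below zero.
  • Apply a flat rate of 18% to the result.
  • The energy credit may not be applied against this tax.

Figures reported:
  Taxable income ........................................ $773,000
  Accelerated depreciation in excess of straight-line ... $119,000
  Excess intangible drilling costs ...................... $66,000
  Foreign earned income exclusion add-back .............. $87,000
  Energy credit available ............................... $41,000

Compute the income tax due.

General income tax:
  $549,000 × 10% = $54,900
  $224,000 × 17% = $38,080
  → $92,980
  Less energy credit $41,000 → $51,980

Parallel minimum levy:
  Adjusted income: $773,000 + $119,000 + $66,000 + $87,000 = $1,045,000
  Exemption: 25% × ($1,045,000 − $882,000) = $40,750 ≥ $33,000, so the exemption is fully phased out
  Base: $1,045,000 − $0 = $1,045,000
  $1,045,000 × 18% = $188,100

$188,100 > $51,980, so the parallel minimum levy is the binding amount.

$188,100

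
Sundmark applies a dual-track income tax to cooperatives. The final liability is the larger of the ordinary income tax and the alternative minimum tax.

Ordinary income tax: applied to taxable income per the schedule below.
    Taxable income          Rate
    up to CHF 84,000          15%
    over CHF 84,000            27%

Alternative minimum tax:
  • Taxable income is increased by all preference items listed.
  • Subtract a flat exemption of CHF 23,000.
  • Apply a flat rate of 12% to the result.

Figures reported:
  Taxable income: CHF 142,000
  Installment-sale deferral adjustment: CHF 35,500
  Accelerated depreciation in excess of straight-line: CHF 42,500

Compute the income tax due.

CHF 28,260

Ordinary income tax:
  CHF 84,000 × 15% = CHF 12,600
  CHF 58,000 × 27% = CHF 15,660
  → CHF 28,260

Alternative minimum tax:
  Adjusted income: CHF 142,000 + CHF 35,500 + CHF 42,500 = CHF 220,000
  Less exemption CHF 23,000 → base CHF 197,000
  CHF 197,000 × 12% = CHF 23,640

CHF 28,260 > CHF 23,640, so the ordinary income tax governs.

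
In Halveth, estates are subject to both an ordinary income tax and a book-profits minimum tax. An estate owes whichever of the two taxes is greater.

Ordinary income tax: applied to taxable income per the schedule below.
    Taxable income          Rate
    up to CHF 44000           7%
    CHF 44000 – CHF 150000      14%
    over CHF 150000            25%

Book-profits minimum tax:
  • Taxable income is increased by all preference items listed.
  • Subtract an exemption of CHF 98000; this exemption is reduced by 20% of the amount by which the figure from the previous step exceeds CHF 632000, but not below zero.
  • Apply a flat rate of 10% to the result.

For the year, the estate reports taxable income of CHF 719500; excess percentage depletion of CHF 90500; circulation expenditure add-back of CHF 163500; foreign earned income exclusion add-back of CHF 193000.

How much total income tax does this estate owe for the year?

CHF 160295

Book-profits minimum tax:
  Adjusted income: CHF 719500 + CHF 90500 + CHF 163500 + CHF 193000 = CHF 1166500
  Exemption: 20% × (CHF 1166500 − CHF 632000) = CHF 106900 ≥ CHF 98000, so the exemption is fully phased out
  Base: CHF 1166500 − CHF 0 = CHF 1166500
  CHF 1166500 × 10% = CHF 116650

Ordinary income tax:
  CHF 44000 × 7% = CHF 3080
  CHF 106000 × 14% = CHF 14840
  CHF 569500 × 25% = CHF 142375
  → CHF 160295

CHF 160295 > CHF 116650, so the ordinary income tax governs.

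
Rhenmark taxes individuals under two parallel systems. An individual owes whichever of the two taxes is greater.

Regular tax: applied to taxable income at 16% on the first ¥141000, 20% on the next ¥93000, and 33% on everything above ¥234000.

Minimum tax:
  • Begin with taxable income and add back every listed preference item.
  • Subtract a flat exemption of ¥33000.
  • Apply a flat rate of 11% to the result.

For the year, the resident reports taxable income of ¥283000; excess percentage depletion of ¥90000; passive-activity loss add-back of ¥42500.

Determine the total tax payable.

Minimum tax:
  Adjusted income: ¥283000 + ¥90000 + ¥42500 = ¥415500
  Less exemption ¥33000 → base ¥382500
  ¥382500 × 11% = ¥42075

Regular tax:
  ¥141000 × 16% = ¥22560
  ¥93000 × 20% = ¥18600
  ¥49000 × 33% = ¥16170
  → ¥57330

¥57330 > ¥42075, so the regular tax governs.

¥57330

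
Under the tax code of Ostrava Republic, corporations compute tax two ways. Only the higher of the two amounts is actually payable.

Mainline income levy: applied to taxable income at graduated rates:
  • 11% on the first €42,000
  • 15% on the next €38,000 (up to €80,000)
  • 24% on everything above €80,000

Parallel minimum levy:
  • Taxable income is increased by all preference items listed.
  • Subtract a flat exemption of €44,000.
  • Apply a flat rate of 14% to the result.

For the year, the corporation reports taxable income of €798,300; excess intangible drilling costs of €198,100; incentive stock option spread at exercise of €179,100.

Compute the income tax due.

Parallel minimum levy:
  Adjusted income: €798,300 + €198,100 + €179,100 = €1,175,500
  Less exemption €44,000 → base €1,131,500
  €1,131,500 × 14% = €158,410

Mainline income levy:
  €42,000 × 11% = €4,620
  €38,000 × 15% = €5,700
  €718,300 × 24% = €172,392
  → €182,712

€182,712 > €158,410, so the mainline income levy governs.

€182,712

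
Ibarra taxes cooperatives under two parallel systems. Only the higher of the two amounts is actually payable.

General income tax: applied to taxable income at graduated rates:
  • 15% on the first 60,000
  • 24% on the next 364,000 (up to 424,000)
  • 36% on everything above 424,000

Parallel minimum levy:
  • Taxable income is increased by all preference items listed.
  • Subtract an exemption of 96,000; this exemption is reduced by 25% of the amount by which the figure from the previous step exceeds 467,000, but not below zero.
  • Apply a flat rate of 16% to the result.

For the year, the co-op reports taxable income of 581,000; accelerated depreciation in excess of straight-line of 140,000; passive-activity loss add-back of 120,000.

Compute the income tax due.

152,880

General income tax:
  60,000 × 15% = 9,000
  364,000 × 24% = 87,360
  157,000 × 36% = 56,520
  → 152,880

Parallel minimum levy:
  Adjusted income: 581,000 + 140,000 + 120,000 = 841,000
  Exemption: 96,000 − 25% × (841,000 − 467,000) = 96,000 − 93,500 = 2,500
  Base: 841,000 − 2,500 = 838,500
  838,500 × 16% = 134,160

152,880 > 134,160, so the general income tax governs.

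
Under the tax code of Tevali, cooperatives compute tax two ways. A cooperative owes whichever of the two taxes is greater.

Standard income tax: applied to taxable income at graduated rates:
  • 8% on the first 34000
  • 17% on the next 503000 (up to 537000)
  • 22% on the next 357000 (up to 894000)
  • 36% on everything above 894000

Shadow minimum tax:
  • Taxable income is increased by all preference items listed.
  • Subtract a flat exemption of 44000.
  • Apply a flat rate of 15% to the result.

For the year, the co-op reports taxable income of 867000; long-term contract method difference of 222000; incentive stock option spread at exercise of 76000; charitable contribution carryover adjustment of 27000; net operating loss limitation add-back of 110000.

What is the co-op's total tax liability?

188700

Standard income tax:
  34000 × 8% = 2720
  503000 × 17% = 85510
  330000 × 22% = 72600
  → 160830

Shadow minimum tax:
  Adjusted income: 867000 + 222000 + 76000 + 27000 + 110000 = 1302000
  Less exemption 44000 → base 1258000
  1258000 × 15% = 188700

188700 > 160830, so the shadow minimum tax is the binding amount.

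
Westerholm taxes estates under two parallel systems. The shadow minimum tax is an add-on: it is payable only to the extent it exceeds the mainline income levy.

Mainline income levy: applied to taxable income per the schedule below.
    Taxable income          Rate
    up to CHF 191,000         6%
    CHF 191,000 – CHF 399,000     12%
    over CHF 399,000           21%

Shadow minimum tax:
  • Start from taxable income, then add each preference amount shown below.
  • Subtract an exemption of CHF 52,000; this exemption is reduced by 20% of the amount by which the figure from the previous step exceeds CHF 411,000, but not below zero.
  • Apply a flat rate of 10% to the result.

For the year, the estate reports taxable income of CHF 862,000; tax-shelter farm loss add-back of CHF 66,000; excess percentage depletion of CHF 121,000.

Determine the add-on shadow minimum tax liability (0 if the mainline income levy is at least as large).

CHF 0

Mainline income levy:
  CHF 191,000 × 6% = CHF 11,460
  CHF 208,000 × 12% = CHF 24,960
  CHF 463,000 × 21% = CHF 97,230
  → CHF 133,650

Shadow minimum tax:
  Adjusted income: CHF 862,000 + CHF 66,000 + CHF 121,000 = CHF 1,049,000
  Exemption: 20% × (CHF 1,049,000 − CHF 411,000) = CHF 127,600 ≥ CHF 52,000, so the exemption is fully phased out
  Base: CHF 1,049,000 − CHF 0 = CHF 1,049,000
  CHF 1,049,000 × 10% = CHF 104,900

CHF 104,900 ≤ CHF 133,650, so no add-on is due.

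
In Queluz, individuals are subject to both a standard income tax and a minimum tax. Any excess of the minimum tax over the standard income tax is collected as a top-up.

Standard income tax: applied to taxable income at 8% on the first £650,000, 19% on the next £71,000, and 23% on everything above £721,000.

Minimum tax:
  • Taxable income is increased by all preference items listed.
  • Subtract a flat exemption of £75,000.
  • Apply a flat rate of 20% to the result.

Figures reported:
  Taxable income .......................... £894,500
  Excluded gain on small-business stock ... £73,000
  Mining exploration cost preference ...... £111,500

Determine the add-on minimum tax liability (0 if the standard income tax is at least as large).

£95,405

Standard income tax:
  £650,000 × 8% = £52,000
  £71,000 × 19% = £13,490
  £173,500 × 23% = £39,905
  → £105,395

Minimum tax:
  Adjusted income: £894,500 + £73,000 + £111,500 = £1,079,000
  Less exemption £75,000 → base £1,004,000
  £1,004,000 × 20% = £200,800

Excess of minimum tax over standard income tax: £200,800 − £105,395 = £95,405.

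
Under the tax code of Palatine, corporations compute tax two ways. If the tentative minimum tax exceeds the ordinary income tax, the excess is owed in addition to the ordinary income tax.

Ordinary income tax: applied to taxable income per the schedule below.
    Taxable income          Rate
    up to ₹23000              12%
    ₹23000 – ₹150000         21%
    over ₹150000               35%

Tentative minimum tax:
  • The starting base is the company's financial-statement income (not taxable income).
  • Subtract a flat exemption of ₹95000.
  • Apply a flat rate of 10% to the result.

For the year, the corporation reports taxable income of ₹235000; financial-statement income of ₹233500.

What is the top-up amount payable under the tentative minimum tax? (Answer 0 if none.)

Tentative minimum tax:
  Base (financial-statement income): ₹233500
  Less exemption ₹95000 → base ₹138500
  ₹138500 × 10% = ₹13850

Ordinary income tax:
  ₹23000 × 12% = ₹2760
  ₹127000 × 21% = ₹26670
  ₹85000 × 35% = ₹29750
  → ₹59180

₹13850 ≤ ₹59180, so no add-on is due.

₹0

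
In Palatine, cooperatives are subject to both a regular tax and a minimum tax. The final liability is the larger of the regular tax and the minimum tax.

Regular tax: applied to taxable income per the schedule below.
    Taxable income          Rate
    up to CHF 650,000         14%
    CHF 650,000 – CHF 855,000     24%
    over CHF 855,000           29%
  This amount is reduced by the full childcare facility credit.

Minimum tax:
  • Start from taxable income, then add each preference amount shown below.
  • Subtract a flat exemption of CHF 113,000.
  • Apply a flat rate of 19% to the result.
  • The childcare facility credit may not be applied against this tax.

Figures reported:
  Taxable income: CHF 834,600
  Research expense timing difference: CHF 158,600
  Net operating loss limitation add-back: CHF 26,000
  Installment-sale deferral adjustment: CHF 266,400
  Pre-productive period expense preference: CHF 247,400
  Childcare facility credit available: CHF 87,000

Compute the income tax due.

Regular tax:
  CHF 650,000 × 14% = CHF 91,000
  CHF 184,600 × 24% = CHF 44,304
  → CHF 135,304
  Less childcare facility credit CHF 87,000 → CHF 48,304

Minimum tax:
  Adjusted income: CHF 834,600 + CHF 158,600 + CHF 26,000 + CHF 266,400 + CHF 247,400 = CHF 1,533,000
  Less exemption CHF 113,000 → base CHF 1,420,000
  CHF 1,420,000 × 19% = CHF 269,800

CHF 269,800 > CHF 48,304, so the minimum tax is the binding amount.

CHF 269,800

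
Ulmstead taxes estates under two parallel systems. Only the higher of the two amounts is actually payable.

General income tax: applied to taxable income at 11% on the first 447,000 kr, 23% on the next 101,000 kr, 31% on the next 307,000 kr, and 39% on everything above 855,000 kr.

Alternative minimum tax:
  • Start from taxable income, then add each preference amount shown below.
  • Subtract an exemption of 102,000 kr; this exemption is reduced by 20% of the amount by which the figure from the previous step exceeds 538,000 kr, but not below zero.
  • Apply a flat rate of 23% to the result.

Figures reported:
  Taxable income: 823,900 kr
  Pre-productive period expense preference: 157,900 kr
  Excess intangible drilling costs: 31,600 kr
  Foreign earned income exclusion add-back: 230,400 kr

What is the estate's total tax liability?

General income tax:
  447,000 kr × 11% = 49,170 kr
  101,000 kr × 23% = 23,230 kr
  275,900 kr × 31% = 85,529 kr
  → 157,929 kr

Alternative minimum tax:
  Adjusted income: 823,900 kr + 157,900 kr + 31,600 kr + 230,400 kr = 1,243,800 kr
  Exemption: 20% × (1,243,800 kr − 538,000 kr) = 141,160 kr ≥ 102,000 kr, so the exemption is fully phased out
  Base: 1,243,800 kr − 0 kr = 1,243,800 kr
  1,243,800 kr × 23% = 286,074 kr

286,074 kr > 157,929 kr, so the alternative minimum tax is the binding amount.

286,074 kr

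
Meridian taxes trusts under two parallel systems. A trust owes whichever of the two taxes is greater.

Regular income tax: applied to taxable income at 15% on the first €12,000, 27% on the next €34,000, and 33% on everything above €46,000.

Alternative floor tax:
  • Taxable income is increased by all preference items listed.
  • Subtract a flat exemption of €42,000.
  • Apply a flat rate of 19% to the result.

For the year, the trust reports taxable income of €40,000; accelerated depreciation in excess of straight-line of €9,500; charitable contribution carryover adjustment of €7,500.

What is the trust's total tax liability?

€9,360

Alternative floor tax:
  Adjusted income: €40,000 + €9,500 + €7,500 = €57,000
  Less exemption €42,000 → base €15,000
  €15,000 × 19% = €2,850

Regular income tax:
  €12,000 × 15% = €1,800
  €28,000 × 27% = €7,560
  → €9,360

€9,360 > €2,850, so the regular income tax governs.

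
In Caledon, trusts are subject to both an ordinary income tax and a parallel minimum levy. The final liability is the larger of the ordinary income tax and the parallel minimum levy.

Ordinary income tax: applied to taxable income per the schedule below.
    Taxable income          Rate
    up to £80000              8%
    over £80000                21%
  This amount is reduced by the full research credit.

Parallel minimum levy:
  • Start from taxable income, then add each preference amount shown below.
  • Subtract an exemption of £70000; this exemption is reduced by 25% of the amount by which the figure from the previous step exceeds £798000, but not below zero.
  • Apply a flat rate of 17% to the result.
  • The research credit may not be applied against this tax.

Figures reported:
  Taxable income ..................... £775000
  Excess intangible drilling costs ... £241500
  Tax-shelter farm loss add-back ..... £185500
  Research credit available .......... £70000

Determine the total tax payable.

Ordinary income tax:
  £80000 × 8% = £6400
  £695000 × 21% = £145950
  → £152350
  Less research credit £70000 → £82350

Parallel minimum levy:
  Adjusted income: £775000 + £241500 + £185500 = £1202000
  Exemption: 25% × (£1202000 − £798000) = £101000 ≥ £70000, so the exemption is fully phased out
  Base: £1202000 − £0 = £1202000
  £1202000 × 17% = £204340

£204340 > £82350, so the parallel minimum levy is the binding amount.

£204340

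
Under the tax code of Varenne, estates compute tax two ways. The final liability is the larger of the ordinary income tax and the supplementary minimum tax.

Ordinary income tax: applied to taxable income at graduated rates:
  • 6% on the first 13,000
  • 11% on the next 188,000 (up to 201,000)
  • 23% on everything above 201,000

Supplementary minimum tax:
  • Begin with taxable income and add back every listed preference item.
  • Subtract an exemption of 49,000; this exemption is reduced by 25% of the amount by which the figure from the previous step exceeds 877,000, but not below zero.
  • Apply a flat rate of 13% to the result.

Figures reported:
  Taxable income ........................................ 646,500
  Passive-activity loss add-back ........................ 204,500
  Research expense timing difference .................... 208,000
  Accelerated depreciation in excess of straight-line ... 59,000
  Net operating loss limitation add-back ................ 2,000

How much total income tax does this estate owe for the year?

Supplementary minimum tax:
  Adjusted income: 646,500 + 204,500 + 208,000 + 59,000 + 2,000 = 1,120,000
  Exemption: 25% × (1,120,000 − 877,000) = 60,750 ≥ 49,000, so the exemption is fully phased out
  Base: 1,120,000 − 0 = 1,120,000
  1,120,000 × 13% = 145,600

Ordinary income tax:
  13,000 × 6% = 780
  188,000 × 11% = 20,680
  445,500 × 23% = 102,465
  → 123,925

145,600 > 123,925, so the supplementary minimum tax is the binding amount.

145,600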